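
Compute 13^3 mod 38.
31

Use repeated squaring. Binary(3) = 11. Walk through the bits of the exponent 3 left-to-right: at each bit after the leading one, square the running value, then multiply by 13 if the bit is 1 (always reducing mod 38):
  bit 1 = 1 (leading): start with 13.
  bit 2 = 1: square 13^2 = 169 ≡ 17; bit is 1, so multiply 17·13 = 221 ≡ 31 (mod 38).
Final value: 13^3 ≡ 31 (mod 38).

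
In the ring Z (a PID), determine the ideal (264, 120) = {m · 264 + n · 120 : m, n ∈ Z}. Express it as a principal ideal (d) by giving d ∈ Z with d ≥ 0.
(264, 120) = (24); d = 24

In the PID Z, (a, b) is generated by gcd(a, b). Compute gcd(264, 120) with the extended Euclidean algorithm, tracking rows (r, s, t) with s·264 + t·120 = r:
  row A: (264, 1, 0)   [1·264 + 0·120 = 264]
  row B: (120, 0, 1)   [0·264 + 1·120 = 120]
  264 = 2·120 + 24   → row C = row A − 2·row B = (24, 1, −2)   [check: 1·264 − 2·120 = 24]
  120 = 5·24 + 0   → remainder 0, stop. gcd = 24 (last nonzero row C).
So gcd(264, 120) = 24, with Bézout identity 1·264 − 2·120 = 24. Containment (⊇): the Bézout identity exhibits 24 as an element of (264, 120), giving (24) ⊆ (264, 120). Containment (⊆): since 24 | 264 and 24 | 120 (264 = 24·11, 120 = 24·5), every Z-linear combination of 264 and 120 is divisible by 24, so (264, 120) ⊆ (24). Therefore (264, 120) = (24), d = 24.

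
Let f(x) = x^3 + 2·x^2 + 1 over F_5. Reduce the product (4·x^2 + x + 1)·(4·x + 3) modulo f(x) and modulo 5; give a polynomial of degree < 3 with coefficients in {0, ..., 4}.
Multiply as integer polynomials: a · b = 16·x^3 + 16·x^2 + 7·x + 3. Reducing coefficients mod 5: a · b ≡ x^3 + x^2 + 2·x + 3. Now divide by f(x) = x^3 + 2·x^2 + 1 in F_5[x], eliminating the leading term at each step:
  leading term x^3: subtract (1)·f(x) = x^3 + 2·x^2 + 1, leaving 4·x^2 + 2·x + 2 (coefficients mod 5)
The degree is now < 3, so this is the remainder. Hence a · b ≡ 4·x^2 + 2·x + 2 in F_5[x]/(f).

Final answer: a · b ≡ 4·x^2 + 2·x + 2 (mod f(x))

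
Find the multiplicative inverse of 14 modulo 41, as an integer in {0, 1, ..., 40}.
Apply the extended Euclidean algorithm to (41, 14), tracking rows (r, s, t) with s·41 + t·14 = r. Each division r_prev = q·r_cur + r_new produces the new row as (previous row) − q·(current row):
  row A: (41, 1, 0)   [1·41 + 0·14 = 41]
  row B: (14, 0, 1)   [0·41 + 1·14 = 14]
  41 = 2·14 + 13   → row C = row A − 2·row B = (13, 1, −2)   [check: 1·41 − 2·14 = 13]
  14 = 1·13 + 1   → row D = row B − 1·row C = (1, −1, 3)   [check: −1·41 + 3·14 = 1]
  13 = 13·1 + 0   → remainder 0, stop. gcd = 1 (last nonzero row D).
The gcd is 1, so 14 is invertible mod 41. The last nonzero row gives −1·41 + 3·14 = 1, so t = 3. So 14^(−1) ≡ 3 (mod 41). Verify: 14 · 3 = 42 ≡ 1 (mod 41). ✓

Final answer: 14^(−1) ≡ 3 (mod 41)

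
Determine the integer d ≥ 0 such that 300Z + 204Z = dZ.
(300, 204) = (12); d = 12

In the PID Z, (a, b) is generated by gcd(a, b). Compute gcd(300, 204) with the extended Euclidean algorithm, tracking rows (r, s, t) with s·300 + t·204 = r:
  row A: (300, 1, 0)   [1·300 + 0·204 = 300]
  row B: (204, 0, 1)   [0·300 + 1·204 = 204]
  300 = 1·204 + 96   → row C = row A − 1·row B = (96, 1, −1)   [check: 1·300 − 1·204 = 96]
  204 = 2·96 + 12   → row D = row B − 2·row C = (12, −2, 3)   [check: −2·300 + 3·204 = 12]
  96 = 8·12 + 0   → remainder 0, stop. gcd = 12 (last nonzero row D).
So gcd(300, 204) = 12, with Bézout identity −2·300 + 3·204 = 12. Containment (⊇): the Bézout identity exhibits 12 as an element of (300, 204), giving (12) ⊆ (300, 204). Containment (⊆): since 12 | 300 and 12 | 204 (300 = 12·25, 204 = 12·17), every Z-linear combination of 300 and 204 is divisible by 12, so (300, 204) ⊆ (12). Therefore (300, 204) = (12), d = 12.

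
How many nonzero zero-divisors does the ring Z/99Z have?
Z/99Z has 38 nonzero zero-divisors

In Z/99Z each nonzero element is either a unit (gcd with 99 is 1) or a zero-divisor (gcd > 1). The number of units is φ(99): factorise 99 = 3^2 · 11, so φ(99) = (3^2 − 3^1) · (11 − 1) = 6 · 10 = 60. The nonzero elements number 99 − 1 = 98. Hence the nonzero zero-divisors number 98 − 60 = 38.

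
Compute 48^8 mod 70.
Use repeated squaring. Binary(8) = 1000. Walk through the bits of the exponent 8 left-to-right: at each bit after the leading one, square the running value, then multiply by 48 if the bit is 1 (always reducing mod 70):
  bit 1 = 1 (leading): start with 48.
  bit 2 = 0: square 48^2 = 2304 ≡ 64 (mod 70).
  bit 3 = 0: square 64^2 = 4096 ≡ 36 (mod 70).
  bit 4 = 0: square 36^2 = 1296 ≡ 36 (mod 70).
Final value: 48^8 ≡ 36 (mod 70).

Final answer: 36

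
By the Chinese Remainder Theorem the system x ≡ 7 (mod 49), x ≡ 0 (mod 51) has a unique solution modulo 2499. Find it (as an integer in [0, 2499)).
The moduli 49, 51 are pairwise coprime, so by the CRT there is a unique solution mod 49·51 = 2499.
Solve by successive substitution. Start with x ≡ 7 (mod 49).
  Combine with x ≡ 0 (mod 51): write x = 7 + 49·t and require 7 + 49·t ≡ 0 (mod 51), i.e. 49·t ≡ 0 − 7 ≡ 44 (mod 51). Since 49^(−1) ≡ 25 (mod 51), t ≡ 25·44 ≡ 29 (mod 51). So x ≡ 7 + 49·29 = 1428 (mod 2499).
Unique solution in [0, 2499): x = 1428.

Final answer: x ≡ 1428 (mod 2499); the representative in [0, 2499) is 1428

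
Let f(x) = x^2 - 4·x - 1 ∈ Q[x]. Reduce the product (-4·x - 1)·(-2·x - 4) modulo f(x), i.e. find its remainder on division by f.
First multiply in Q[x] without reducing: a · b = 8·x^2 + 18·x + 4. Now divide by f(x) = x^2 - 4·x - 1, eliminating the leading term at each step:
  leading term 8·x^2: subtract (8)·f(x) = 8·x^2 - 32·x - 8, leaving 50·x + 12
The degree is now < 2, so this is the remainder. Hence a · b ≡ 50·x + 12 in Q[x]/(f).

Final answer: a · b ≡ 50·x + 12 (mod f(x))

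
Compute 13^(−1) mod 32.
13^(−1) ≡ 5 (mod 32)

Apply the extended Euclidean algorithm to (32, 13), tracking rows (r, s, t) with s·32 + t·13 = r. Each division r_prev = q·r_cur + r_new produces the new row as (previous row) − q·(current row):
  row A: (32, 1, 0)   [1·32 + 0·13 = 32]
  row B: (13, 0, 1)   [0·32 + 1·13 = 13]
  32 = 2·13 + 6   → row C = row A − 2·row B = (6, 1, −2)   [check: 1·32 − 2·13 = 6]
  13 = 2·6 + 1   → row D = row B − 2·row C = (1, −2, 5)   [check: −2·32 + 5·13 = 1]
  6 = 6·1 + 0   → remainder 0, stop. gcd = 1 (last nonzero row D).
The gcd is 1, so 13 is invertible mod 32. The last nonzero row gives −2·32 + 5·13 = 1, so t = 5. So 13^(−1) ≡ 5 (mod 32). Verify: 13 · 5 = 65 ≡ 1 (mod 32). ✓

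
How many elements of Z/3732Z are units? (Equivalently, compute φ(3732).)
Z/3732Z has φ(3732) = 1240 units

An element a ∈ Z/3732Z is a unit iff gcd(a, 3732) = 1, so the number of units is φ(3732). φ is multiplicative, with φ(p^e) = p^e − p^(e−1). Factorise 3732 = 2^2 · 3 · 311. Then
  φ(3732) = (2^2 − 2^1) · (3 − 1) · (311 − 1) = 2 · 2 · 310 = 1240.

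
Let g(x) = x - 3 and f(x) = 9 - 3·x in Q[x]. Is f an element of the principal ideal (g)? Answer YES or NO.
YES

In Q[x] the ideal (g) consists of all multiples of g, so f ∈ (g) iff g | f, i.e. iff the remainder of f on division by g is 0. Divide f by g (g is monic, so eliminate the leading term of the running remainder at each step):
  leading term -3·x: subtract (-3)·g(x) = 9 - 3·x, leaving 0
The remainder is 0, so f(x) = g(x) · h(x) with h(x) = -3. Hence g | f, i.e. f ∈ (g).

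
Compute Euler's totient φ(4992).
φ(4992) = 1536

φ is multiplicative, with φ(p^e) = p^e − p^(e−1). Factorise 4992 = 2^7 · 3 · 13. Then
  φ(4992) = (2^7 − 2^6) · (3 − 1) · (13 − 1) = 64 · 2 · 12 = 1536.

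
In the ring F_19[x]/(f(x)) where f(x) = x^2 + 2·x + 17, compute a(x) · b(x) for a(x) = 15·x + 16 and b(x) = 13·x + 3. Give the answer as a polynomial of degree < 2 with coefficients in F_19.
a · b ≡ 15·x + 1 (mod f(x))

Multiply as integer polynomials: a · b = 195·x^2 + 253·x + 48. Reducing coefficients mod 19: a · b ≡ 5·x^2 + 6·x + 10. Now divide by f(x) = x^2 + 2·x + 17 in F_19[x], eliminating the leading term at each step:
  leading term 5·x^2: subtract (5)·f(x) = 5·x^2 + 10·x + 9, leaving 15·x + 1 (coefficients mod 19)
The degree is now < 2, so this is the remainder. Hence a · b ≡ 15·x + 1 in F_19[x]/(f).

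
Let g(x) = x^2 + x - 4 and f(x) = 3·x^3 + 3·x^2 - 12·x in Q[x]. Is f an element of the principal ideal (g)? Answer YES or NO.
In Q[x] the ideal (g) consists of all multiples of g, so f ∈ (g) iff g | f, i.e. iff the remainder of f on division by g is 0. Divide f by g (g is monic, so eliminate the leading term of the running remainder at each step):
  leading term 3·x^3: subtract (3·x)·g(x) = 3·x^3 + 3·x^2 - 12·x, leaving 0
The remainder is 0, so f(x) = g(x) · h(x) with h(x) = 3·x. Hence g | f, i.e. f ∈ (g).

Final answer: YES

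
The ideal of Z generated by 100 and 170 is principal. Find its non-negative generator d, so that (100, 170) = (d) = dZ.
In the PID Z, (a, b) is generated by gcd(a, b). Compute gcd(170, 100) with the extended Euclidean algorithm, tracking rows (r, s, t) with s·170 + t·100 = r:
  row A: (170, 1, 0)   [1·170 + 0·100 = 170]
  row B: (100, 0, 1)   [0·170 + 1·100 = 100]
  170 = 1·100 + 70   → row C = row A − 1·row B = (70, 1, −1)   [check: 1·170 − 1·100 = 70]
  100 = 1·70 + 30   → row D = row B − 1·row C = (30, −1, 2)   [check: −1·170 + 2·100 = 30]
  70 = 2·30 + 10   → row E = row C − 2·row D = (10, 3, −5)   [check: 3·170 − 5·100 = 10]
  30 = 3·10 + 0   → remainder 0, stop. gcd = 10 (last nonzero row E).
So gcd(100, 170) = 10, with Bézout identity 3·170 − 5·100 = 10. Containment (⊇): the Bézout identity exhibits 10 as an element of (100, 170), giving (10) ⊆ (100, 170). Containment (⊆): since 10 | 100 and 10 | 170 (100 = 10·10, 170 = 10·17), every Z-linear combination of 100 and 170 is divisible by 10, so (100, 170) ⊆ (10). Therefore (100, 170) = (10), d = 10.

Final answer: (100, 170) = (10); d = 10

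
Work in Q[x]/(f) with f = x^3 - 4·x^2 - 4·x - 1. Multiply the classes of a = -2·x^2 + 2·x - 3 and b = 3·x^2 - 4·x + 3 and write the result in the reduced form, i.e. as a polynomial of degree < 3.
First multiply in Q[x] without reducing: a · b = -6·x^4 + 14·x^3 - 23·x^2 + 18·x - 9. Now divide by f(x) = x^3 - 4·x^2 - 4·x - 1, eliminating the leading term at each step:
  leading term -6·x^4: subtract (-6·x)·f(x) = -6·x^4 + 24·x^3 + 24·x^2 + 6·x, leaving -10·x^3 - 47·x^2 + 12·x - 9
  leading term -10·x^3: subtract (-10)·f(x) = -10·x^3 + 40·x^2 + 40·x + 10, leaving -87·x^2 - 28·x - 19
The degree is now < 3, so this is the remainder. Hence a · b ≡ -87·x^2 - 28·x - 19 in Q[x]/(f).

Final answer: a · b ≡ -87·x^2 - 28·x - 19 (mod f(x))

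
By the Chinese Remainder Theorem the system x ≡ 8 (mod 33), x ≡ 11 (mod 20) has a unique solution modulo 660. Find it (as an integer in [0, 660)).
The moduli 33, 20 are pairwise coprime, so by the CRT there is a unique solution mod 33·20 = 660.
Solve by successive substitution. Start with x ≡ 8 (mod 33).
  Combine with x ≡ 11 (mod 20): write x = 8 + 33·t and require 8 + 33·t ≡ 11 (mod 20), i.e. 33·t ≡ 11 − 8 ≡ 3 (mod 20). Since 33^(−1) ≡ 17 (mod 20) (33 ≡ 13 (mod 20)), t ≡ 17·3 ≡ 11 (mod 20). So x ≡ 8 + 33·11 = 371 (mod 660).
Unique solution in [0, 660): x = 371.

Final answer: x ≡ 371 (mod 660); the representative in [0, 660) is 371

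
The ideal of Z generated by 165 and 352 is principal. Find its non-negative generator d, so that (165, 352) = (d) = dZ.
(165, 352) = (11); d = 11

In the PID Z, (a, b) is generated by gcd(a, b). Compute gcd(352, 165) with the extended Euclidean algorithm, tracking rows (r, s, t) with s·352 + t·165 = r:
  row A: (352, 1, 0)   [1·352 + 0·165 = 352]
  row B: (165, 0, 1)   [0·352 + 1·165 = 165]
  352 = 2·165 + 22   → row C = row A − 2·row B = (22, 1, −2)   [check: 1·352 − 2·165 = 22]
  165 = 7·22 + 11   → row D = row B − 7·row C = (11, −7, 15)   [check: −7·352 + 15·165 = 11]
  22 = 2·11 + 0   → remainder 0, stop. gcd = 11 (last nonzero row D).
So gcd(165, 352) = 11, with Bézout identity −7·352 + 15·165 = 11. Containment (⊇): the Bézout identity exhibits 11 as an element of (165, 352), giving (11) ⊆ (165, 352). Containment (⊆): since 11 | 165 and 11 | 352 (165 = 11·15, 352 = 11·32), every Z-linear combination of 165 and 352 is divisible by 11, so (165, 352) ⊆ (11). Therefore (165, 352) = (11), d = 11.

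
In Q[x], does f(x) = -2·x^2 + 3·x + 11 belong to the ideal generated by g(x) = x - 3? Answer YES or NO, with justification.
NO

In Q[x] the ideal (g) consists of all multiples of g, so f ∈ (g) iff g | f, i.e. iff the remainder of f on division by g is 0. Divide f by g (g is monic, so eliminate the leading term of the running remainder at each step):
  leading term -2·x^2: subtract (-2·x)·g(x) = -2·x^2 + 6·x, leaving 11 - 3·x
  leading term -3·x: subtract (-3)·g(x) = 9 - 3·x, leaving 2
The remainder r(x) = 2 ≠ 0 (and deg r < deg g), so g ∤ f, i.e. f ∉ (g).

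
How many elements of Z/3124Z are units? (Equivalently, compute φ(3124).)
An element a ∈ Z/3124Z is a unit iff gcd(a, 3124) = 1, so the number of units is φ(3124). φ is multiplicative, with φ(p^e) = p^e − p^(e−1). Factorise 3124 = 2^2 · 11 · 71. Then
  φ(3124) = (2^2 − 2^1) · (11 − 1) · (71 − 1) = 2 · 10 · 70 = 1400.

Final answer: Z/3124Z has φ(3124) = 1400 units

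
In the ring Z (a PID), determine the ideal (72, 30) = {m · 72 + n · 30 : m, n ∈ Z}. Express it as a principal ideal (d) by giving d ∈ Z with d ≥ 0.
In the PID Z, (a, b) is generated by gcd(a, b). Compute gcd(72, 30) with the extended Euclidean algorithm, tracking rows (r, s, t) with s·72 + t·30 = r:
  row A: (72, 1, 0)   [1·72 + 0·30 = 72]
  row B: (30, 0, 1)   [0·72 + 1·30 = 30]
  72 = 2·30 + 12   → row C = row A − 2·row B = (12, 1, −2)   [check: 1·72 − 2·30 = 12]
  30 = 2·12 + 6   → row D = row B − 2·row C = (6, −2, 5)   [check: −2·72 + 5·30 = 6]
  12 = 2·6 + 0   → remainder 0, stop. gcd = 6 (last nonzero row D).
So gcd(72, 30) = 6, with Bézout identity −2·72 + 5·30 = 6. Containment (⊇): the Bézout identity exhibits 6 as an element of (72, 30), giving (6) ⊆ (72, 30). Containment (⊆): since 6 | 72 and 6 | 30 (72 = 6·12, 30 = 6·5), every Z-linear combination of 72 and 30 is divisible by 6, so (72, 30) ⊆ (6). Therefore (72, 30) = (6), d = 6.

Final answer: (72, 30) = (6); d = 6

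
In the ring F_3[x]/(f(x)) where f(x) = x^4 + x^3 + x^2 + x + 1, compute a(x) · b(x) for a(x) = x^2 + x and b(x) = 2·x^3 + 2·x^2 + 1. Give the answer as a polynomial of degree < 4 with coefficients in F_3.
a · b ≡ x^3 + 1 (mod f(x))

Multiply as integer polynomials: a · b = 2·x^5 + 4·x^4 + 2·x^3 + x^2 + x. Reducing coefficients mod 3: a · b ≡ 2·x^5 + x^4 + 2·x^3 + x^2 + x. Now divide by f(x) = x^4 + x^3 + x^2 + x + 1 in F_3[x], eliminating the leading term at each step:
  leading term 2·x^5: subtract (2·x)·f(x) = 2·x^5 + 2·x^4 + 2·x^3 + 2·x^2 + 2·x, leaving 2·x^4 + 2·x^2 + 2·x (coefficients mod 3)
  leading term 2·x^4: subtract (2)·f(x) = 2·x^4 + 2·x^3 + 2·x^2 + 2·x + 2, leaving x^3 + 1 (coefficients mod 3)
The degree is now < 4, so this is the remainder. Hence a · b ≡ x^3 + 1 in F_3[x]/(f).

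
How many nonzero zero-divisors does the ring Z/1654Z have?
Z/1654Z has 827 nonzero zero-divisors

In Z/1654Z each nonzero element is either a unit (gcd with 1654 is 1) or a zero-divisor (gcd > 1). The number of units is φ(1654): factorise 1654 = 2 · 827, so φ(1654) = (2 − 1) · (827 − 1) = 1 · 826 = 826. The nonzero elements number 1654 − 1 = 1653. Hence the nonzero zero-divisors number 1653 − 826 = 827.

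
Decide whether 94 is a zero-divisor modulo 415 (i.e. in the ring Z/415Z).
gcd(94, 415) = 1, so 94 is a unit in Z/415Z (it has a multiplicative inverse). A unit cannot be a zero-divisor: if 94·b ≡ 0 then multiplying both sides by 94^(−1) gives b ≡ 0. So 94 is not a zero-divisor.

Final answer: NO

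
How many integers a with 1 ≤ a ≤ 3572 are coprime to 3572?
The number of a ∈ {1, ..., 3572} with gcd(a, 3572) = 1 is by definition Euler's totient φ(3572). φ is multiplicative, with φ(p^e) = p^e − p^(e−1). Factorise 3572 = 2^2 · 19 · 47. Then
  φ(3572) = (2^2 − 2^1) · (19 − 1) · (47 − 1) = 2 · 18 · 46 = 1656.
So there are 1656 such integers.

Final answer: 1656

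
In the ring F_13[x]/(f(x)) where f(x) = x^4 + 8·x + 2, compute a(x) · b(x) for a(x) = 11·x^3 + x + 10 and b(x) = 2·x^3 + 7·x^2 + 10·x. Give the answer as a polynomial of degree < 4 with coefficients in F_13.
Multiply as integer polynomials: a · b = 22·x^6 + 77·x^5 + 112·x^4 + 27·x^3 + 80·x^2 + 100·x. Reducing coefficients mod 13: a · b ≡ 9·x^6 + 12·x^5 + 8·x^4 + x^3 + 2·x^2 + 9·x. Now divide by f(x) = x^4 + 8·x + 2 in F_13[x], eliminating the leading term at each step:
  leading term 9·x^6: subtract (9·x^2)·f(x) = 9·x^6 + 7·x^3 + 5·x^2, leaving 12·x^5 + 8·x^4 + 7·x^3 + 10·x^2 + 9·x (coefficients mod 13)
  leading term 12·x^5: subtract (12·x)·f(x) = 12·x^5 + 5·x^2 + 11·x, leaving 8·x^4 + 7·x^3 + 5·x^2 + 11·x (coefficients mod 13)
  leading term 8·x^4: subtract (8)·f(x) = 8·x^4 + 12·x + 3, leaving 7·x^3 + 5·x^2 + 12·x + 10 (coefficients mod 13)
The degree is now < 4, so this is the remainder. Hence a · b ≡ 7·x^3 + 5·x^2 + 12·x + 10 in F_13[x]/(f).

Final answer: a · b ≡ 7·x^3 + 5·x^2 + 12·x + 10 (mod f(x))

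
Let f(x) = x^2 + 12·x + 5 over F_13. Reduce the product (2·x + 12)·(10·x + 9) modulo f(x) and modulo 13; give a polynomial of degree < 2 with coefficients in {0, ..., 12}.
a · b ≡ 2·x + 8 (mod f(x))

Multiply as integer polynomials: a · b = 20·x^2 + 138·x + 108. Reducing coefficients mod 13: a · b ≡ 7·x^2 + 8·x + 4. Now divide by f(x) = x^2 + 12·x + 5 in F_13[x], eliminating the leading term at each step:
  leading term 7·x^2: subtract (7)·f(x) = 7·x^2 + 6·x + 9, leaving 2·x + 8 (coefficients mod 13)
The degree is now < 2, so this is the remainder. Hence a · b ≡ 2·x + 8 in F_13[x]/(f).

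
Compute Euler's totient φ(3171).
φ is multiplicative, with φ(p^e) = p^e − p^(e−1). Factorise 3171 = 3 · 7 · 151. Then
  φ(3171) = (3 − 1) · (7 − 1) · (151 − 1) = 2 · 6 · 150 = 1800.

Final answer: φ(3171) = 1800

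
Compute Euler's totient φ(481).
φ is multiplicative, with φ(p^e) = p^e − p^(e−1). Factorise 481 = 13 · 37. Then
  φ(481) = (13 − 1) · (37 − 1) = 12 · 36 = 432.

Final answer: φ(481) = 432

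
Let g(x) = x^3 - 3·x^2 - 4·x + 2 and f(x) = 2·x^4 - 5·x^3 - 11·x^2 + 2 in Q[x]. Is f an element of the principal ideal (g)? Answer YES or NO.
YES

In Q[x] the ideal (g) consists of all multiples of g, so f ∈ (g) iff g | f, i.e. iff the remainder of f on division by g is 0. Divide f by g (g is monic, so eliminate the leading term of the running remainder at each step):
  leading term 2·x^4: subtract (2·x)·g(x) = 2·x^4 - 6·x^3 - 8·x^2 + 4·x, leaving x^3 - 3·x^2 - 4·x + 2
  leading term x^3: subtract (1)·g(x) = x^3 - 3·x^2 - 4·x + 2, leaving 0
The remainder is 0, so f(x) = g(x) · h(x) with h(x) = 2·x + 1. Hence g | f, i.e. f ∈ (g).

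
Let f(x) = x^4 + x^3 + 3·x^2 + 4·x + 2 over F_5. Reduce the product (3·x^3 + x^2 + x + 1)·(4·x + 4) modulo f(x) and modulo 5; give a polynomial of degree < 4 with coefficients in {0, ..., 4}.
a · b ≡ 4·x^3 + 2·x^2 (mod f(x))

Multiply as integer polynomials: a · b = 12·x^4 + 16·x^3 + 8·x^2 + 8·x + 4. Reducing coefficients mod 5: a · b ≡ 2·x^4 + x^3 + 3·x^2 + 3·x + 4. Now divide by f(x) = x^4 + x^3 + 3·x^2 + 4·x + 2 in F_5[x], eliminating the leading term at each step:
  leading term 2·x^4: subtract (2)·f(x) = 2·x^4 + 2·x^3 + x^2 + 3·x + 4, leaving 4·x^3 + 2·x^2 (coefficients mod 5)
The degree is now < 4, so this is the remainder. Hence a · b ≡ 4·x^3 + 2·x^2 in F_5[x]/(f).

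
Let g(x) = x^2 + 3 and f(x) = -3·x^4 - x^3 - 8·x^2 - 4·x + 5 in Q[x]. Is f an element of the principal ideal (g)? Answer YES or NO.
In Q[x] the ideal (g) consists of all multiples of g, so f ∈ (g) iff g | f, i.e. iff the remainder of f on division by g is 0. Divide f by g (g is monic, so eliminate the leading term of the running remainder at each step):
  leading term -3·x^4: subtract (-3·x^2)·g(x) = -3·x^4 - 9·x^2, leaving -x^3 + x^2 - 4·x + 5
  leading term -x^3: subtract (-x)·g(x) = -x^3 - 3·x, leaving x^2 - x + 5
  leading term x^2: subtract (1)·g(x) = x^2 + 3, leaving 2 - x
The remainder r(x) = 2 - x ≠ 0 (and deg r < deg g), so g ∤ f, i.e. f ∉ (g).

Final answer: NO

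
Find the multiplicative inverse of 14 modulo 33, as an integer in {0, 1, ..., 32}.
Apply the extended Euclidean algorithm to (33, 14), tracking rows (r, s, t) with s·33 + t·14 = r. Each division r_prev = q·r_cur + r_new produces the new row as (previous row) − q·(current row):
  row A: (33, 1, 0)   [1·33 + 0·14 = 33]
  row B: (14, 0, 1)   [0·33 + 1·14 = 14]
  33 = 2·14 + 5   → row C = row A − 2·row B = (5, 1, −2)   [check: 1·33 − 2·14 = 5]
  14 = 2·5 + 4   → row D = row B − 2·row C = (4, −2, 5)   [check: −2·33 + 5·14 = 4]
  5 = 1·4 + 1   → row E = row C − 1·row D = (1, 3, −7)   [check: 3·33 − 7·14 = 1]
  4 = 4·1 + 0   → remainder 0, stop. gcd = 1 (last nonzero row E).
The gcd is 1, so 14 is invertible mod 33. The last nonzero row gives 3·33 − 7·14 = 1, so t = −7. So 14^(−1) ≡ −7 ≡ 26 (mod 33). Verify: 14 · 26 = 364 ≡ 1 (mod 33). ✓

Final answer: 14^(−1) ≡ 26 (mod 33)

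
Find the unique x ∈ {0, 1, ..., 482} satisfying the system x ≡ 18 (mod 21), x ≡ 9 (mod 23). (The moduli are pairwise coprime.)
The moduli 21, 23 are pairwise coprime, so by the CRT there is a unique solution mod 21·23 = 483.
Solve by successive substitution. Start with x ≡ 18 (mod 21).
  Combine with x ≡ 9 (mod 23): write x = 18 + 21·t and require 18 + 21·t ≡ 9 (mod 23), i.e. 21·t ≡ 9 − 18 ≡ 14 (mod 23). Since 21^(−1) ≡ 11 (mod 23), t ≡ 11·14 ≡ 16 (mod 23). So x ≡ 18 + 21·16 = 354 (mod 483).
Unique solution in [0, 483): x = 354.

Final answer: x ≡ 354 (mod 483); the representative in [0, 483) is 354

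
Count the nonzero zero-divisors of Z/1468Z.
Z/1468Z has 735 nonzero zero-divisors

In Z/1468Z each nonzero element is either a unit (gcd with 1468 is 1) or a zero-divisor (gcd > 1). The number of units is φ(1468): factorise 1468 = 2^2 · 367, so φ(1468) = (2^2 − 2^1) · (367 − 1) = 2 · 366 = 732. The nonzero elements number 1468 − 1 = 1467. Hence the nonzero zero-divisors number 1467 − 732 = 735.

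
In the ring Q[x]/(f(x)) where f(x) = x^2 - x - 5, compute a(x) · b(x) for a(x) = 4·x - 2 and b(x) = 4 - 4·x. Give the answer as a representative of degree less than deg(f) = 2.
First multiply in Q[x] without reducing: a · b = -16·x^2 + 24·x - 8. Now divide by f(x) = x^2 - x - 5, eliminating the leading term at each step:
  leading term -16·x^2: subtract (-16)·f(x) = -16·x^2 + 16·x + 80, leaving 8·x - 88
The degree is now < 2, so this is the remainder. Hence a · b ≡ 8·x - 88 in Q[x]/(f).

Final answer: a · b ≡ 8·x - 88 (mod f(x))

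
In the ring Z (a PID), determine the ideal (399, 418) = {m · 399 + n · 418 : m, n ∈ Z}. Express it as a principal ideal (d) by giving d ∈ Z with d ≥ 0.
(399, 418) = (19); d = 19

In the PID Z, (a, b) is generated by gcd(a, b). Compute gcd(418, 399) with the extended Euclidean algorithm, tracking rows (r, s, t) with s·418 + t·399 = r:
  row A: (418, 1, 0)   [1·418 + 0·399 = 418]
  row B: (399, 0, 1)   [0·418 + 1·399 = 399]
  418 = 1·399 + 19   → row C = row A − 1·row B = (19, 1, −1)   [check: 1·418 − 1·399 = 19]
  399 = 21·19 + 0   → remainder 0, stop. gcd = 19 (last nonzero row C).
So gcd(399, 418) = 19, with Bézout identity 1·418 − 1·399 = 19. Containment (⊇): the Bézout identity exhibits 19 as an element of (399, 418), giving (19) ⊆ (399, 418). Containment (⊆): since 19 | 399 and 19 | 418 (399 = 19·21, 418 = 19·22), every Z-linear combination of 399 and 418 is divisible by 19, so (399, 418) ⊆ (19). Therefore (399, 418) = (19), d = 19.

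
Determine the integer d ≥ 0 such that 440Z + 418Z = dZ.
(440, 418) = (22); d = 22

In the PID Z, (a, b) is generated by gcd(a, b). Compute gcd(440, 418) with the extended Euclidean algorithm, tracking rows (r, s, t) with s·440 + t·418 = r:
  row A: (440, 1, 0)   [1·440 + 0·418 = 440]
  row B: (418, 0, 1)   [0·440 + 1·418 = 418]
  440 = 1·418 + 22   → row C = row A − 1·row B = (22, 1, −1)   [check: 1·440 − 1·418 = 22]
  418 = 19·22 + 0   → remainder 0, stop. gcd = 22 (last nonzero row C).
So gcd(440, 418) = 22, with Bézout identity 1·440 − 1·418 = 22. Containment (⊇): the Bézout identity exhibits 22 as an element of (440, 418), giving (22) ⊆ (440, 418). Containment (⊆): since 22 | 440 and 22 | 418 (440 = 22·20, 418 = 22·19), every Z-linear combination of 440 and 418 is divisible by 22, so (440, 418) ⊆ (22). Therefore (440, 418) = (22), d = 22.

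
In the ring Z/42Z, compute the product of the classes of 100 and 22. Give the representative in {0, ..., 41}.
Reduce the factors first: 100 ≡ 16 (mod 42), so 100 · 22 ≡ 16 · 22 (mod 42). 16 · 22 = 352. Dividing by 42: 352 = 8·42 + 16. So (100 · 22) mod 42 = 16.

Final answer: 16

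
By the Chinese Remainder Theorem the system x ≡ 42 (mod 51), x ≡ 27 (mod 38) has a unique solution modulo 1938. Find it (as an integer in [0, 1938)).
The moduli 51, 38 are pairwise coprime, so by the CRT there is a unique solution mod 51·38 = 1938.
Solve by successive substitution. Start with x ≡ 42 (mod 51).
  Combine with x ≡ 27 (mod 38): write x = 42 + 51·t and require 42 + 51·t ≡ 27 (mod 38), i.e. 51·t ≡ 27 − 42 ≡ 23 (mod 38). Since 51^(−1) ≡ 3 (mod 38) (51 ≡ 13 (mod 38)), t ≡ 3·23 ≡ 31 (mod 38). So x ≡ 42 + 51·31 = 1623 (mod 1938).
Unique solution in [0, 1938): x = 1623.

Final answer: x ≡ 1623 (mod 1938); the representative in [0, 1938) is 1623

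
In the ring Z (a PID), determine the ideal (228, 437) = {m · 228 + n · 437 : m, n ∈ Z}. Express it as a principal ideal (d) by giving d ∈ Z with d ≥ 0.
In the PID Z, (a, b) is generated by gcd(a, b). Compute gcd(437, 228) with the extended Euclidean algorithm, tracking rows (r, s, t) with s·437 + t·228 = r:
  row A: (437, 1, 0)   [1·437 + 0·228 = 437]
  row B: (228, 0, 1)   [0·437 + 1·228 = 228]
  437 = 1·228 + 209   → row C = row A − 1·row B = (209, 1, −1)   [check: 1·437 − 1·228 = 209]
  228 = 1·209 + 19   → row D = row B − 1·row C = (19, −1, 2)   [check: −1·437 + 2·228 = 19]
  209 = 11·19 + 0   → remainder 0, stop. gcd = 19 (last nonzero row D).
So gcd(228, 437) = 19, with Bézout identity −1·437 + 2·228 = 19. Containment (⊇): the Bézout identity exhibits 19 as an element of (228, 437), giving (19) ⊆ (228, 437). Containment (⊆): since 19 | 228 and 19 | 437 (228 = 19·12, 437 = 19·23), every Z-linear combination of 228 and 437 is divisible by 19, so (228, 437) ⊆ (19). Therefore (228, 437) = (19), d = 19.

Final answer: (228, 437) = (19); d = 19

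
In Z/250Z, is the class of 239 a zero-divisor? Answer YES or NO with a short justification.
gcd(239, 250) = 1, so 239 is a unit in Z/250Z (it has a multiplicative inverse). A unit cannot be a zero-divisor: if 239·b ≡ 0 then multiplying both sides by 239^(−1) gives b ≡ 0. So 239 is not a zero-divisor.

Final answer: NO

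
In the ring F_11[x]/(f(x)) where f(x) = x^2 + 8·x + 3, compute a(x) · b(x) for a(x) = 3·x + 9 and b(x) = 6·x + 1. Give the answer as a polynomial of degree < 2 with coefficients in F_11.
Multiply as integer polynomials: a · b = 18·x^2 + 57·x + 9. Reducing coefficients mod 11: a · b ≡ 7·x^2 + 2·x + 9. Now divide by f(x) = x^2 + 8·x + 3 in F_11[x], eliminating the leading term at each step:
  leading term 7·x^2: subtract (7)·f(x) = 7·x^2 + x + 10, leaving x + 10 (coefficients mod 11)
The degree is now < 2, so this is the remainder. Hence a · b ≡ x + 10 in F_11[x]/(f).

Final answer: a · b ≡ x + 10 (mod f(x))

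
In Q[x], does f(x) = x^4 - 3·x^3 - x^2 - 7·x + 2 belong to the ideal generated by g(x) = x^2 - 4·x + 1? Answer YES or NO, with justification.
YES

In Q[x] the ideal (g) consists of all multiples of g, so f ∈ (g) iff g | f, i.e. iff the remainder of f on division by g is 0. Divide f by g (g is monic, so eliminate the leading term of the running remainder at each step):
  leading term x^4: subtract (x^2)·g(x) = x^4 - 4·x^3 + x^2, leaving x^3 - 2·x^2 - 7·x + 2
  leading term x^3: subtract (x)·g(x) = x^3 - 4·x^2 + x, leaving 2·x^2 - 8·x + 2
  leading term 2·x^2: subtract (2)·g(x) = 2·x^2 - 8·x + 2, leaving 0
The remainder is 0, so f(x) = g(x) · h(x) with h(x) = x^2 + x + 2. Hence g | f, i.e. f ∈ (g).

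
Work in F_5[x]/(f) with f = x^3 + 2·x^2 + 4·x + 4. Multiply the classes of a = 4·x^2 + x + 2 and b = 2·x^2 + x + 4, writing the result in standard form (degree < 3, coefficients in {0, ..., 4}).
Multiply as integer polynomials: a · b = 8·x^4 + 6·x^3 + 21·x^2 + 6·x + 8. Reducing coefficients mod 5: a · b ≡ 3·x^4 + x^3 + x^2 + x + 3. Now divide by f(x) = x^3 + 2·x^2 + 4·x + 4 in F_5[x], eliminating the leading term at each step:
  leading term 3·x^4: subtract (3·x)·f(x) = 3·x^4 + x^3 + 2·x^2 + 2·x, leaving 4·x^2 + 4·x + 3 (coefficients mod 5)
The degree is now < 3, so this is the remainder. Hence a · b ≡ 4·x^2 + 4·x + 3 in F_5[x]/(f).

Final answer: a · b ≡ 4·x^2 + 4·x + 3 (mod f(x))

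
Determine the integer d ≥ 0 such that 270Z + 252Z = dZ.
In the PID Z, (a, b) is generated by gcd(a, b). Compute gcd(270, 252) with the extended Euclidean algorithm, tracking rows (r, s, t) with s·270 + t·252 = r:
  row A: (270, 1, 0)   [1·270 + 0·252 = 270]
  row B: (252, 0, 1)   [0·270 + 1·252 = 252]
  270 = 1·252 + 18   → row C = row A − 1·row B = (18, 1, −1)   [check: 1·270 − 1·252 = 18]
  252 = 14·18 + 0   → remainder 0, stop. gcd = 18 (last nonzero row C).
So gcd(270, 252) = 18, with Bézout identity 1·270 − 1·252 = 18. Containment (⊇): the Bézout identity exhibits 18 as an element of (270, 252), giving (18) ⊆ (270, 252). Containment (⊆): since 18 | 270 and 18 | 252 (270 = 18·15, 252 = 18·14), every Z-linear combination of 270 and 252 is divisible by 18, so (270, 252) ⊆ (18). Therefore (270, 252) = (18), d = 18.

Final answer: (270, 252) = (18); d = 18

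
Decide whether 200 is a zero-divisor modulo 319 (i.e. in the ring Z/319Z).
gcd(200, 319) = 1, so 200 is a unit in Z/319Z (it has a multiplicative inverse). A unit cannot be a zero-divisor: if 200·b ≡ 0 then multiplying both sides by 200^(−1) gives b ≡ 0. So 200 is not a zero-divisor.

Final answer: NO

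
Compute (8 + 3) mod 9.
2

Both summands are already reduced mod 9. 8 + 3 = 11; 11 = 1·9 + 2, so (8 + 3) mod 9 = 2.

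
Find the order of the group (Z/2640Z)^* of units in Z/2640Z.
(Z/2640Z)^* consists of the classes a with gcd(a, 2640) = 1, so its order is φ(2640). φ is multiplicative, with φ(p^e) = p^e − p^(e−1). Factorise 2640 = 2^4 · 3 · 5 · 11. Then
  φ(2640) = (2^4 − 2^3) · (3 − 1) · (5 − 1) · (11 − 1) = 8 · 2 · 4 · 10 = 640.
Thus |(Z/2640Z)^*| = 640.

Final answer: |(Z/2640Z)^*| = 640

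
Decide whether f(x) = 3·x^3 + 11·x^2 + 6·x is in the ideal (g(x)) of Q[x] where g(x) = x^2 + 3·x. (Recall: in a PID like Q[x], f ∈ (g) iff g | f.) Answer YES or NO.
In Q[x] the ideal (g) consists of all multiples of g, so f ∈ (g) iff g | f, i.e. iff the remainder of f on division by g is 0. Divide f by g (g is monic, so eliminate the leading term of the running remainder at each step):
  leading term 3·x^3: subtract (3·x)·g(x) = 3·x^3 + 9·x^2, leaving 2·x^2 + 6·x
  leading term 2·x^2: subtract (2)·g(x) = 2·x^2 + 6·x, leaving 0
The remainder is 0, so f(x) = g(x) · h(x) with h(x) = 3·x + 2. Hence g | f, i.e. f ∈ (g).

Final answer: YES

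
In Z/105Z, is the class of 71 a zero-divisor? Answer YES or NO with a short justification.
NO

gcd(71, 105) = 1, so 71 is a unit in Z/105Z (it has a multiplicative inverse). A unit cannot be a zero-divisor: if 71·b ≡ 0 then multiplying both sides by 71^(−1) gives b ≡ 0. So 71 is not a zero-divisor.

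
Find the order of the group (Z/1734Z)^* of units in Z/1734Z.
(Z/1734Z)^* consists of the classes a with gcd(a, 1734) = 1, so its order is φ(1734). φ is multiplicative, with φ(p^e) = p^e − p^(e−1). Factorise 1734 = 2 · 3 · 17^2. Then
  φ(1734) = (2 − 1) · (3 − 1) · (17^2 − 17^1) = 1 · 2 · 272 = 544.
Thus |(Z/1734Z)^*| = 544.

Final answer: |(Z/1734Z)^*| = 544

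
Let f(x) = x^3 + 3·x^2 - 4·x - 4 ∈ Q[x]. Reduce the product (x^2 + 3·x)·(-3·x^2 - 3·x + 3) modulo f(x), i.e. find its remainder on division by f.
a · b ≡ -9·x^2 - 15·x - 12 (mod f(x))

First multiply in Q[x] without reducing: a · b = -3·x^4 - 12·x^3 - 6·x^2 + 9·x. Now divide by f(x) = x^3 + 3·x^2 - 4·x - 4, eliminating the leading term at each step:
  leading term -3·x^4: subtract (-3·x)·f(x) = -3·x^4 - 9·x^3 + 12·x^2 + 12·x, leaving -3·x^3 - 18·x^2 - 3·x
  leading term -3·x^3: subtract (-3)·f(x) = -3·x^3 - 9·x^2 + 12·x + 12, leaving -9·x^2 - 15·x - 12
The degree is now < 3, so this is the remainder. Hence a · b ≡ -9·x^2 - 15·x - 12 in Q[x]/(f).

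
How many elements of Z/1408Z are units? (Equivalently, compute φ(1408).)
Z/1408Z has φ(1408) = 640 units

An element a ∈ Z/1408Z is a unit iff gcd(a, 1408) = 1, so the number of units is φ(1408). φ is multiplicative, with φ(p^e) = p^e − p^(e−1). Factorise 1408 = 2^7 · 11. Then
  φ(1408) = (2^7 − 2^6) · (11 − 1) = 64 · 10 = 640.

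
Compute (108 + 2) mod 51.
Reduce the summands first: 108 ≡ 6 (mod 51), so 108 + 2 ≡ 6 + 2 (mod 51). 6 + 2 = 8; 8 = 0·51 + 8, so (108 + 2) mod 51 = 8.

Final answer: 8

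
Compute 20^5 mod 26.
Use repeated squaring. Binary(5) = 101. Walk through the bits of the exponent 5 left-to-right: at each bit after the leading one, square the running value, then multiply by 20 if the bit is 1 (always reducing mod 26):
  bit 1 = 1 (leading): start with 20.
  bit 2 = 0: square 20^2 = 400 ≡ 10 (mod 26).
  bit 3 = 1: square 10^2 = 100 ≡ 22; bit is 1, so multiply 22·20 = 440 ≡ 24 (mod 26).
Final value: 20^5 ≡ 24 (mod 26).

Final answer: 24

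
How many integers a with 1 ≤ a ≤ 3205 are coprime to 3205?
2560

The number of a ∈ {1, ..., 3205} with gcd(a, 3205) = 1 is by definition Euler's totient φ(3205). φ is multiplicative, with φ(p^e) = p^e − p^(e−1). Factorise 3205 = 5 · 641. Then
  φ(3205) = (5 − 1) · (641 − 1) = 4 · 640 = 2560.
So there are 2560 such integers.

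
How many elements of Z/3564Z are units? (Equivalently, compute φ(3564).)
An element a ∈ Z/3564Z is a unit iff gcd(a, 3564) = 1, so the number of units is φ(3564). φ is multiplicative, with φ(p^e) = p^e − p^(e−1). Factorise 3564 = 2^2 · 3^4 · 11. Then
  φ(3564) = (2^2 − 2^1) · (3^4 − 3^3) · (11 − 1) = 2 · 54 · 10 = 1080.

Final answer: Z/3564Z has φ(3564) = 1080 units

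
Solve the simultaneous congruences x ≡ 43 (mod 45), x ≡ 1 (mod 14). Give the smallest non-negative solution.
x ≡ 43 (mod 630); the representative in [0, 630) is 43

The moduli 45, 14 are pairwise coprime, so by the CRT there is a unique solution mod 45·14 = 630.
Solve by successive substitution. Start with x ≡ 43 (mod 45).
  Combine with x ≡ 1 (mod 14): write x = 43 + 45·t and require 43 + 45·t ≡ 1 (mod 14), i.e. 45·t ≡ 1 − 43 ≡ 0 (mod 14). Since 45^(−1) ≡ 5 (mod 14) (45 ≡ 3 (mod 14)), t ≡ 5·0 ≡ 0 (mod 14). So x ≡ 43 + 45·0 = 43 (mod 630).
Unique solution in [0, 630): x = 43.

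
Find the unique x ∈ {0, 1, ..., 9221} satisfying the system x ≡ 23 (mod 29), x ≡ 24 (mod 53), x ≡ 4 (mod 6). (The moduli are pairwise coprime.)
The moduli 29, 53, 6 are pairwise coprime, so by the CRT there is a unique solution mod 29·53·6 = 9222.
Solve by successive substitution. Start with x ≡ 23 (mod 29).
  Combine with x ≡ 24 (mod 53): write x = 23 + 29·t and require 23 + 29·t ≡ 24 (mod 53), i.e. 29·t ≡ 24 − 23 ≡ 1 (mod 53). Since 29^(−1) ≡ 11 (mod 53), t ≡ 11·1 ≡ 11 (mod 53). So x ≡ 23 + 29·11 = 342 (mod 1537).
  Combine with x ≡ 4 (mod 6): write x = 342 + 1537·t and require 342 + 1537·t ≡ 4 (mod 6), i.e. 1537·t ≡ 4 − 342 ≡ 4 (mod 6). Since 1537^(−1) ≡ 1 (mod 6) (1537 ≡ 1 (mod 6)), t ≡ 1·4 ≡ 4 (mod 6). So x ≡ 342 + 1537·4 = 6490 (mod 9222).
Unique solution in [0, 9222): x = 6490.

Final answer: x ≡ 6490 (mod 9222); the representative in [0, 9222) is 6490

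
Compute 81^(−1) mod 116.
Apply the extended Euclidean algorithm to (116, 81), tracking rows (r, s, t) with s·116 + t·81 = r. Each division r_prev = q·r_cur + r_new produces the new row as (previous row) − q·(current row):
  row A: (116, 1, 0)   [1·116 + 0·81 = 116]
  row B: (81, 0, 1)   [0·116 + 1·81 = 81]
  116 = 1·81 + 35   → row C = row A − 1·row B = (35, 1, −1)   [check: 1·116 − 1·81 = 35]
  81 = 2·35 + 11   → row D = row B − 2·row C = (11, −2, 3)   [check: −2·116 + 3·81 = 11]
  35 = 3·11 + 2   → row E = row C − 3·row D = (2, 7, −10)   [check: 7·116 − 10·81 = 2]
  11 = 5·2 + 1   → row F = row D − 5·row E = (1, −37, 53)   [check: −37·116 + 53·81 = 1]
  2 = 2·1 + 0   → remainder 0, stop. gcd = 1 (last nonzero row F).
The gcd is 1, so 81 is invertible mod 116. The last nonzero row gives −37·116 + 53·81 = 1, so t = 53. So 81^(−1) ≡ 53 (mod 116). Verify: 81 · 53 = 4293 ≡ 1 (mod 116). ✓

Final answer: 81^(−1) ≡ 53 (mod 116)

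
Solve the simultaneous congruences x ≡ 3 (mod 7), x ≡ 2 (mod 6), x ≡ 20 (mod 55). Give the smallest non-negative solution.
x ≡ 1340 (mod 2310); the representative in [0, 2310) is 1340

The moduli 7, 6, 55 are pairwise coprime, so by the CRT there is a unique solution mod 7·6·55 = 2310.
Solve by successive substitution. Start with x ≡ 3 (mod 7).
  Combine with x ≡ 2 (mod 6): write x = 3 + 7·t and require 3 + 7·t ≡ 2 (mod 6), i.e. 7·t ≡ 2 − 3 ≡ 5 (mod 6). Since 7^(−1) ≡ 1 (mod 6) (7 ≡ 1 (mod 6)), t ≡ 1·5 ≡ 5 (mod 6). So x ≡ 3 + 7·5 = 38 (mod 42).
  Combine with x ≡ 20 (mod 55): write x = 38 + 42·t and require 38 + 42·t ≡ 20 (mod 55), i.e. 42·t ≡ 20 − 38 ≡ 37 (mod 55). Since 42^(−1) ≡ 38 (mod 55), t ≡ 38·37 ≡ 31 (mod 55). So x ≡ 38 + 42·31 = 1340 (mod 2310).
Unique solution in [0, 2310): x = 1340.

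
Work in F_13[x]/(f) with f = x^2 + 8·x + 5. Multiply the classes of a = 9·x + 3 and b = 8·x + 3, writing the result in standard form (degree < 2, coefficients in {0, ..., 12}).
Multiply as integer polynomials: a · b = 72·x^2 + 51·x + 9. Reducing coefficients mod 13: a · b ≡ 7·x^2 + 12·x + 9. Now divide by f(x) = x^2 + 8·x + 5 in F_13[x], eliminating the leading term at each step:
  leading term 7·x^2: subtract (7)·f(x) = 7·x^2 + 4·x + 9, leaving 8·x (coefficients mod 13)
The degree is now < 2, so this is the remainder. Hence a · b ≡ 8·x in F_13[x]/(f).

Final answer: a · b ≡ 8·x (mod f(x))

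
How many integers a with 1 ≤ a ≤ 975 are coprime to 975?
The number of a ∈ {1, ..., 975} with gcd(a, 975) = 1 is by definition Euler's totient φ(975). φ is multiplicative, with φ(p^e) = p^e − p^(e−1). Factorise 975 = 3 · 5^2 · 13. Then
  φ(975) = (3 − 1) · (5^2 − 5^1) · (13 − 1) = 2 · 20 · 12 = 480.
So there are 480 such integers.

Final answer: 480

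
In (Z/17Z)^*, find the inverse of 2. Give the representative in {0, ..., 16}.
Apply the extended Euclidean algorithm to (17, 2), tracking rows (r, s, t) with s·17 + t·2 = r. Each division r_prev = q·r_cur + r_new produces the new row as (previous row) − q·(current row):
  row A: (17, 1, 0)   [1·17 + 0·2 = 17]
  row B: (2, 0, 1)   [0·17 + 1·2 = 2]
  17 = 8·2 + 1   → row C = row A − 8·row B = (1, 1, −8)   [check: 1·17 − 8·2 = 1]
  2 = 2·1 + 0   → remainder 0, stop. gcd = 1 (last nonzero row C).
The gcd is 1, so 2 is invertible mod 17. The last nonzero row gives 1·17 − 8·2 = 1, so t = −8. So 2^(−1) ≡ −8 ≡ 9 (mod 17). Verify: 2 · 9 = 18 ≡ 1 (mod 17). ✓

Final answer: 2^(−1) ≡ 9 (mod 17)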